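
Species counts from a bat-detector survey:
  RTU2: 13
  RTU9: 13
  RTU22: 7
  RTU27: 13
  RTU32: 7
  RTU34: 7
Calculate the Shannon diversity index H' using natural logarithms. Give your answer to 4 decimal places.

Total N = 13+13+7+13+7+7 = 60, so the proportions are 0.216667, 0.216667, 0.116667, 0.216667, 0.116667, 0.116667 (working shown to 6 dp, full precision carried).
Each pᵢ ln pᵢ term: 0.216667×(-1.529395)=-0.331369, 0.216667×(-1.529395)=-0.331369, 0.116667×(-2.148434)=-0.250651, 0.216667×(-1.529395)=-0.331369, 0.116667×(-2.148434)=-0.250651, 0.116667×(-2.148434)=-0.250651.
Sum = -1.746059, so H' = 1.7461.

1.7461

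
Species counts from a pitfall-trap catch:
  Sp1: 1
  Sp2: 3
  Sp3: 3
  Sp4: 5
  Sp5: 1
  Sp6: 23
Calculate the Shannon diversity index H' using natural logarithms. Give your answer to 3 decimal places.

Total N = 1+3+3+5+1+23 = 36, so the proportions are 0.02778, 0.08333, 0.08333, 0.13889, 0.02778, 0.63889 (working shown to 5 dp, full precision carried).
Each pᵢ ln pᵢ term: 0.02778×(-3.58352)=-0.09954, 0.08333×(-2.48491)=-0.20708, 0.08333×(-2.48491)=-0.20708, 0.13889×(-1.97408)=-0.27418, 0.02778×(-3.58352)=-0.09954, 0.63889×(-0.44802)=-0.28624.
Sum = -1.17365, so H' = 1.174.

1.174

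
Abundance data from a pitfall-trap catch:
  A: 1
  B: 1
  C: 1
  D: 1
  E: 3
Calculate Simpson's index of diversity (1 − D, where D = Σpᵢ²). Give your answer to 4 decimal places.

Total N = 1+1+1+1+3 = 7, so the proportions are 0.142857, 0.142857, 0.142857, 0.142857, 0.428571 (working shown to 6 dp, full precision carried).
D = 0.142857² + 0.142857² + 0.142857² + 0.142857² + 0.428571² = 0.020408 + 0.020408 + 0.020408 + 0.020408 + 0.183673 = 0.265306.
So 1 − D = 0.734694, i.e. 0.7347 to 4 decimal places.

0.7347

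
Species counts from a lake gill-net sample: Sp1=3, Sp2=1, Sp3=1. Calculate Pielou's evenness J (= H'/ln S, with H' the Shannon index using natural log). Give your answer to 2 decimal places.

0.86

Total N = 3+1+1 = 5, so the proportions are 0.6, 0.2, 0.2 (working shown to 5 dp, full precision carried).
H' = −Σ pᵢ ln pᵢ = −((-0.30650) + (-0.32189) + (-0.32189)) = 0.95027.
With S = 3 species, ln S = 1.09861, so J = 0.95027/1.09861 = 0.86497, i.e. 0.86 to 2 decimal places.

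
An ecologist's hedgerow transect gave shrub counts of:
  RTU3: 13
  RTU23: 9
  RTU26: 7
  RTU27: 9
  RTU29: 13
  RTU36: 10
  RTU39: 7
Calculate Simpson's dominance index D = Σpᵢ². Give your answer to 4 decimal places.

0.1510

Total N = 13+9+7+9+13+10+7 = 68, so the proportions are 0.191176, 0.132353, 0.102941, 0.132353, 0.191176, 0.147059, 0.102941 (working shown to 6 dp, full precision carried).
D = 0.191176² + 0.132353² + 0.102941² + 0.132353² + 0.191176² + 0.147059² + 0.102941² = 0.036548 + 0.017517 + 0.010597 + 0.017517 + 0.036548 + 0.021626 + 0.010597 = 0.150952.
To 4 decimal places, D = 0.1510.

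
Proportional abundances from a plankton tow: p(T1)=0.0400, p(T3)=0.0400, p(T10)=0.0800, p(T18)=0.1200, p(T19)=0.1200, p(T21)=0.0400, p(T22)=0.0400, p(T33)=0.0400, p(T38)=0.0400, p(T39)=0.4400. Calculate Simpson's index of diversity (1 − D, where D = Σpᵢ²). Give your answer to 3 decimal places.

D = 0.04² + 0.04² + 0.08² + 0.12² + 0.12² + 0.04² + 0.04² + 0.04² + 0.04² + 0.44² = 0.00160 + 0.00160 + 0.00640 + 0.01440 + 0.01440 + 0.00160 + 0.00160 + 0.00160 + 0.00160 + 0.19360 = 0.23840 (working shown to 5 dp, full precision carried).
So 1 − D = 0.76160, i.e. 0.762 to 3 decimal places.

0.762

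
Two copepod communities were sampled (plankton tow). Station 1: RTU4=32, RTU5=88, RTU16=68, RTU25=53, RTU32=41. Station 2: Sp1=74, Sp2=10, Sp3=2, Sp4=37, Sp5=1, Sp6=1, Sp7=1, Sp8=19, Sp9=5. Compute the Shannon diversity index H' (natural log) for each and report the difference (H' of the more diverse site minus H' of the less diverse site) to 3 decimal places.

0.141

Station 1: N=282, proportions 0.113475, 0.312057, 0.241135, 0.187943, 0.14539, giving H' = 1.547873 (working shown to 6 dp, full precision carried).
Station 2: N=150, proportions 0.493333, 0.066667, 0.013333, 0.246667, 0.006667, 0.006667, 0.006667, 0.126667, 0.033333, giving H' = 1.407246.
Difference = |1.547873 − 1.407246| = 0.140627, i.e. 0.141 to 3 decimal places.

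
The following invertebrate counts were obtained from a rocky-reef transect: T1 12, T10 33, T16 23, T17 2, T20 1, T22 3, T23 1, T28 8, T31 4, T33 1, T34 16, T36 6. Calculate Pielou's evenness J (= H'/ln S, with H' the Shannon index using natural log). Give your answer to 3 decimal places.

Total N = 12+33+23+2+1+3+1+8+4+1+16+6 = 110, so the proportions are 0.10909, 0.3, 0.20909, 0.01818, 0.00909, 0.02727, 0.00909, 0.07273, 0.03636, 0.00909, 0.14545, 0.05455 (working shown to 5 dp, full precision carried).
H' = −Σ pᵢ ln pᵢ = −((-0.24170) + (-0.36119) + (-0.32722) + (-0.07286) + (-0.04273) + (-0.09823) + (-0.04273) + (-0.19062) + (-0.12052) + (-0.04273) + (-0.28042) + (-0.15866)) = 1.97962.
With S = 12 species, ln S = 2.48491, so J = 1.97962/2.48491 = 0.79666, i.e. 0.797 to 3 decimal places.

0.797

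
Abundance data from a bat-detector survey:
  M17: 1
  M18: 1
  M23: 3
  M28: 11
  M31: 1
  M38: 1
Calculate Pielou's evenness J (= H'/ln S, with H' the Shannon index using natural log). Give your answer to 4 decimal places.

0.6931

Total N = 1+1+3+11+1+1 = 18, so the proportions are 0.055556, 0.055556, 0.166667, 0.611111, 0.055556, 0.055556 (working shown to 6 dp, full precision carried).
H' = −Σ pᵢ ln pᵢ = −((-0.160576) + (-0.160576) + (-0.298627) + (-0.300958) + (-0.160576) + (-0.160576)) = 1.241889.
With S = 6 species, ln S = 1.791759, so J = 1.241889/1.791759 = 0.693112, i.e. 0.6931 to 4 decimal places.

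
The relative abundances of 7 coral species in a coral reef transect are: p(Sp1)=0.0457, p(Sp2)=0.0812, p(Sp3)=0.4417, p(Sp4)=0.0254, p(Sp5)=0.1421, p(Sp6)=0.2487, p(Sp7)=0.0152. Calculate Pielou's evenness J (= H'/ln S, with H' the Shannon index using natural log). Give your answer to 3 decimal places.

0.764

H' = −Σ pᵢ ln pᵢ = −((-0.14101) + (-0.20388) + (-0.36092) + (-0.09329) + (-0.27727) + (-0.34607) + (-0.06363)) = 1.48608 (working shown to 5 dp, full precision carried).
With S = 7 species, ln S = 1.94591, so J = 1.48608/1.94591 = 0.76370, i.e. 0.764 to 3 decimal places.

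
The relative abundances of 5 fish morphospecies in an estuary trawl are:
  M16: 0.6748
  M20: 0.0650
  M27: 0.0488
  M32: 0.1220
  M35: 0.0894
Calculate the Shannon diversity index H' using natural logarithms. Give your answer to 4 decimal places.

1.0630

Each pᵢ ln pᵢ term (working shown to 6 dp, full precision carried): 0.6748×(-0.393339)=-0.265425, 0.065×(-2.733368)=-0.177669, 0.0488×(-3.020025)=-0.147377, 0.122×(-2.103734)=-0.256656, 0.0894×(-2.414635)=-0.215868.
Sum = -1.062995, so H' = 1.0630.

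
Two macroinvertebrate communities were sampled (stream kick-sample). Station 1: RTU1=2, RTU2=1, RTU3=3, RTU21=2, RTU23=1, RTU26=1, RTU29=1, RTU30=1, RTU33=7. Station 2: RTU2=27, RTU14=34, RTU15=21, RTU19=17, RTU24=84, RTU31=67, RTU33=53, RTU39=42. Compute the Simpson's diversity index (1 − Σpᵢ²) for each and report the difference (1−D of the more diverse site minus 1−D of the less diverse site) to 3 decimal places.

Station 1: N=19, proportions 0.10526, 0.05263, 0.15789, 0.10526, 0.05263, 0.05263, 0.05263, 0.05263, 0.36842, giving 1−D = 0.80332 (working shown to 5 dp, full precision carried).
Station 2: N=345, proportions 0.07826, 0.09855, 0.06087, 0.04928, 0.24348, 0.1942, 0.15362, 0.12174, giving 1−D = 0.84261.
Difference = |0.80332 − 0.84261| = 0.03929, i.e. 0.039 to 3 decimal places.

0.039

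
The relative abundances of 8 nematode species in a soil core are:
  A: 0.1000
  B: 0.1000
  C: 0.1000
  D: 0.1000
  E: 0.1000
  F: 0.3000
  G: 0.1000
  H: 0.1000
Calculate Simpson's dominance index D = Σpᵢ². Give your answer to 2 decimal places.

D = 0.1² + 0.1² + 0.1² + 0.1² + 0.1² + 0.3² + 0.1² + 0.1² = 0.0100 + 0.0100 + 0.0100 + 0.0100 + 0.0100 + 0.0900 + 0.0100 + 0.0100 = 0.1600 (working shown to 4 dp, full precision carried).
To 2 decimal places, D = 0.16.

0.16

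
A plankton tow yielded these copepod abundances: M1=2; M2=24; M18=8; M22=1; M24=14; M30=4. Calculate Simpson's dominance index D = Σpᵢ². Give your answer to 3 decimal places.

0.305

Total N = 2+24+8+1+14+4 = 53, so the proportions are 0.03774, 0.45283, 0.15094, 0.01887, 0.26415, 0.07547 (working shown to 5 dp, full precision carried).
D = 0.03774² + 0.45283² + 0.15094² + 0.01887² + 0.26415² + 0.07547² = 0.00142 + 0.20506 + 0.02278 + 0.00036 + 0.06978 + 0.00570 = 0.30509.
To 3 decimal places, D = 0.305.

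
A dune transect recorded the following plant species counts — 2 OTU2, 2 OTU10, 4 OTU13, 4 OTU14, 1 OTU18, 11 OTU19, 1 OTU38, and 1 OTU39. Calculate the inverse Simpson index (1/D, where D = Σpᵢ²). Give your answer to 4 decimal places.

4.1220

Total N = 2+2+4+4+1+11+1+1 = 26, so the proportions are 0.07692308, 0.07692308, 0.15384615, 0.15384615, 0.03846154, 0.42307692, 0.03846154, 0.03846154 (working shown to 8 dp, full precision carried).
D = 0.07692308² + 0.07692308² + 0.15384615² + 0.15384615² + 0.03846154² + 0.42307692² + 0.03846154² + 0.03846154² = 0.00591716 + 0.00591716 + 0.02366864 + 0.02366864 + 0.00147929 + 0.17899408 + 0.00147929 + 0.00147929 = 0.24260355.
So 1/D = 4.121951, i.e. 4.1220 to 4 decimal places.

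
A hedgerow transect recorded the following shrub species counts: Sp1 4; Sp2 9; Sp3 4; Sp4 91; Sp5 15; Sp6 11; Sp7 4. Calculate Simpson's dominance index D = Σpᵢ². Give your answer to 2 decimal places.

0.46

Total N = 4+9+4+91+15+11+4 = 138, so the proportions are 0.029, 0.0652, 0.029, 0.6594, 0.1087, 0.0797, 0.029 (working shown to 4 dp, full precision carried).
D = 0.029² + 0.0652² + 0.029² + 0.6594² + 0.1087² + 0.0797² + 0.029² = 0.0008 + 0.0043 + 0.0008 + 0.4348 + 0.0118 + 0.0064 + 0.0008 = 0.4598.
To 2 decimal places, D = 0.46.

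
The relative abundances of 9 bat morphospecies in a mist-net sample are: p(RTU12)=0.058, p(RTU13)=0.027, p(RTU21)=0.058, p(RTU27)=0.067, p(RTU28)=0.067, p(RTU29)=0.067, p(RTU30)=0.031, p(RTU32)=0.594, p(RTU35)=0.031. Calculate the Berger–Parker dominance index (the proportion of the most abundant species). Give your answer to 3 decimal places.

The largest proportion is 0.594, i.e. d = 0.594 to 3 decimal places.

0.594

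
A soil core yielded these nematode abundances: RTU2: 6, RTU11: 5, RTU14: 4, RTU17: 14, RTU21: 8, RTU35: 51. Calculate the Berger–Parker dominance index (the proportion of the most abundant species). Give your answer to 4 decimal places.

0.5795

Total N = 6+5+4+14+8+51 = 88, so the proportions are 0.068182, 0.056818, 0.045455, 0.159091, 0.090909, 0.579545 (working shown to 6 dp, full precision carried).
The largest proportion is 0.579545, i.e. d = 0.5795 to 4 decimal places.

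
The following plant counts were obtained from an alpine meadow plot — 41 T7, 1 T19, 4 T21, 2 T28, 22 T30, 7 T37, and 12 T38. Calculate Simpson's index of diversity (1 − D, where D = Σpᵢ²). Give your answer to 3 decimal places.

Total N = 41+1+4+2+22+7+12 = 89, so the proportions are 0.46067, 0.01124, 0.04494, 0.02247, 0.24719, 0.07865, 0.13483 (working shown to 5 dp, full precision carried).
D = 0.46067² + 0.01124² + 0.04494² + 0.02247² + 0.24719² + 0.07865² + 0.13483² = 0.21222 + 0.00013 + 0.00202 + 0.00050 + 0.06110 + 0.00619 + 0.01818 = 0.30034.
So 1 − D = 0.69966, i.e. 0.700 to 3 decimal places.

0.700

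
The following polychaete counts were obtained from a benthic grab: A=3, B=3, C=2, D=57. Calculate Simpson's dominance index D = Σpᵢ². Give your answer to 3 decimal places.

Total N = 3+3+2+57 = 65, so the proportions are 0.04615, 0.04615, 0.03077, 0.87692 (working shown to 5 dp, full precision carried).
D = 0.04615² + 0.04615² + 0.03077² + 0.87692² = 0.00213 + 0.00213 + 0.00095 + 0.76899 = 0.77420.
To 3 decimal places, D = 0.774.

0.774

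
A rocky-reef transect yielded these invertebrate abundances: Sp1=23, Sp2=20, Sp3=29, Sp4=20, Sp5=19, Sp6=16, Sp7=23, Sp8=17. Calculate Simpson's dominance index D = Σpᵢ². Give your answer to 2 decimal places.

0.13

Total N = 23+20+29+20+19+16+23+17 = 167, so the proportions are 0.1377, 0.1198, 0.1737, 0.1198, 0.1138, 0.0958, 0.1377, 0.1018 (working shown to 4 dp, full precision carried).
D = 0.1377² + 0.1198² + 0.1737² + 0.1198² + 0.1138² + 0.0958² + 0.1377² + 0.1018² = 0.0190 + 0.0143 + 0.0302 + 0.0143 + 0.0129 + 0.0092 + 0.0190 + 0.0104 = 0.1293.
To 2 decimal places, D = 0.13.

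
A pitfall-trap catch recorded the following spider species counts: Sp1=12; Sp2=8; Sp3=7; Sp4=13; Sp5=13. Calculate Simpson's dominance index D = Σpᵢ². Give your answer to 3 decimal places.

0.212

Total N = 12+8+7+13+13 = 53, so the proportions are 0.22642, 0.15094, 0.13208, 0.24528, 0.24528 (working shown to 5 dp, full precision carried).
D = 0.22642² + 0.15094² + 0.13208² + 0.24528² + 0.24528² = 0.05126 + 0.02278 + 0.01744 + 0.06016 + 0.06016 = 0.21182.
To 3 decimal places, D = 0.212.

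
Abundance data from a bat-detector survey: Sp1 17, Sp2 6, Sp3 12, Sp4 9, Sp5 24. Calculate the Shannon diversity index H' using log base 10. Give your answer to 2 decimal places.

0.65

Total N = 17+6+12+9+24 = 68, so the proportions are 0.25, 0.0882, 0.1765, 0.1324, 0.3529 (working shown to 4 dp, full precision carried).
Each pᵢ log₁₀ pᵢ term: 0.25×(-0.6021)=-0.1505, 0.0882×(-1.0544)=-0.0930, 0.1765×(-0.7533)=-0.1329, 0.1324×(-0.8783)=-0.1162, 0.3529×(-0.4523)=-0.1596.
Sum = -0.6524, so H' = 0.65.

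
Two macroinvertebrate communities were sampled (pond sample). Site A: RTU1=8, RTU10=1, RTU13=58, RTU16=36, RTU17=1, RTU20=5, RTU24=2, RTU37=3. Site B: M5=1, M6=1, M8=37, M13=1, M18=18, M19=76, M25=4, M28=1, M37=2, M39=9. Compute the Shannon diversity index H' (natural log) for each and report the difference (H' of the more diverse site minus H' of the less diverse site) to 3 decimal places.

0.120

Site A: N=114, proportions 0.07018, 0.00877, 0.50877, 0.31579, 0.00877, 0.04386, 0.01754, 0.02632, giving H' = 1.28114 (working shown to 5 dp, full precision carried).
Site B: N=150, proportions 0.00667, 0.00667, 0.24667, 0.00667, 0.12, 0.50667, 0.02667, 0.00667, 0.01333, 0.06, giving H' = 1.40082.
Difference = |1.28114 − 1.40082| = 0.11968, i.e. 0.120 to 3 decimal places.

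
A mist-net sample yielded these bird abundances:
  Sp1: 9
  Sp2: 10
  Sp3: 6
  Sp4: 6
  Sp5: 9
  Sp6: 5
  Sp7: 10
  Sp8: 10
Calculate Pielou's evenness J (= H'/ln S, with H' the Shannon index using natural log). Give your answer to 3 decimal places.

0.985

Total N = 9+10+6+6+9+5+10+10 = 65, so the proportions are 0.13846, 0.15385, 0.09231, 0.09231, 0.13846, 0.07692, 0.15385, 0.15385 (working shown to 5 dp, full precision carried).
H' = −Σ pᵢ ln pᵢ = −((-0.27376) + (-0.28797) + (-0.21993) + (-0.21993) + (-0.27376) + (-0.19730) + (-0.28797) + (-0.28797)) = 2.04860.
With S = 8 species, ln S = 2.07944, so J = 2.04860/2.07944 = 0.98517, i.e. 0.985 to 3 decimal places.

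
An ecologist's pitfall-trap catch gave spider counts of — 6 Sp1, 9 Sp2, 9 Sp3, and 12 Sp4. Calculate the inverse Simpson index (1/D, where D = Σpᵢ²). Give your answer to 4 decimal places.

Total N = 6+9+9+12 = 36, so the proportions are 0.16666667, 0.25, 0.25, 0.33333333 (working shown to 8 dp, full precision carried).
D = 0.16666667² + 0.25² + 0.25² + 0.33333333² = 0.02777778 + 0.06250000 + 0.06250000 + 0.11111111 = 0.26388889.
So 1/D = 3.789474, i.e. 3.7895 to 4 decimal places.

3.7895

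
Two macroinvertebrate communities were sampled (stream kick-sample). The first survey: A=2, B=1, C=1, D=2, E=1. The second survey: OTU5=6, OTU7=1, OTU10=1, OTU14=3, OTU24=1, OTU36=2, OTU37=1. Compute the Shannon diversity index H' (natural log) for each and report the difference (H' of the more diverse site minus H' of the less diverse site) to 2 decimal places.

The first survey: N=7, proportions 0.2857, 0.1429, 0.1429, 0.2857, 0.1429, giving H' = 1.5498 (working shown to 4 dp, full precision carried).
The second survey: N=15, proportions 0.4, 0.0667, 0.0667, 0.2, 0.0667, 0.1333, 0.0667, giving H' = 1.6792.
Difference = |1.5498 − 1.6792| = 0.1294, i.e. 0.13 to 2 decimal places.

0.13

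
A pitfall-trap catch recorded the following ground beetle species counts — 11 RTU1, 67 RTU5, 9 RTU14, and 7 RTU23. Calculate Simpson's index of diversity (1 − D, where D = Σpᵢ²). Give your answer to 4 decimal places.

0.4636

Total N = 11+67+9+7 = 94, so the proportions are 0.117021, 0.712766, 0.095745, 0.074468 (working shown to 6 dp, full precision carried).
D = 0.117021² + 0.712766² + 0.095745² + 0.074468² = 0.013694 + 0.508035 + 0.009167 + 0.005545 = 0.536442.
So 1 − D = 0.463558, i.e. 0.4636 to 4 decimal places.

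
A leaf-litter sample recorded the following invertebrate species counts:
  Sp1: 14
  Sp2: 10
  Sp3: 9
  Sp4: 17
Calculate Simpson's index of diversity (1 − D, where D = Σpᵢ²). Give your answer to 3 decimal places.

Total N = 14+10+9+17 = 50, so the proportions are 0.28, 0.2, 0.18, 0.34 (working shown to 5 dp, full precision carried).
D = 0.28² + 0.2² + 0.18² + 0.34² = 0.07840 + 0.04000 + 0.03240 + 0.11560 = 0.26640.
So 1 − D = 0.73360, i.e. 0.734 to 3 decimal places.

0.734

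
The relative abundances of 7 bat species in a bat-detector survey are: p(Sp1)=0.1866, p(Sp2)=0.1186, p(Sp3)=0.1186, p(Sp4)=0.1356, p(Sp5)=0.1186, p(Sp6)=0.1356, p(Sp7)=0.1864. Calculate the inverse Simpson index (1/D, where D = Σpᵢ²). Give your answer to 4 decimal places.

6.7323

D = 0.1866² + 0.1186² + 0.1186² + 0.1356² + 0.1186² + 0.1356² + 0.1864² = 0.03481956 + 0.01406596 + 0.01406596 + 0.01838736 + 0.01406596 + 0.01838736 + 0.03474496 = 0.14853712 (working shown to 8 dp, full precision carried).
So 1/D = 6.732324, i.e. 6.7323 to 4 decimal places.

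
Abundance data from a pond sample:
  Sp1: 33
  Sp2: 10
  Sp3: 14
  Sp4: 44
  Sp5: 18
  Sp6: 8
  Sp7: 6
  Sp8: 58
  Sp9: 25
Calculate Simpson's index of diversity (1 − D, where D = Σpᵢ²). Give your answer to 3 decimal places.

0.834

Total N = 33+10+14+44+18+8+6+58+25 = 216, so the proportions are 0.15278, 0.0463, 0.06481, 0.2037, 0.08333, 0.03704, 0.02778, 0.26852, 0.11574 (working shown to 5 dp, full precision carried).
D = 0.15278² + 0.0463² + 0.06481² + 0.2037² + 0.08333² + 0.03704² + 0.02778² + 0.26852² + 0.11574² = 0.02334 + 0.00214 + 0.00420 + 0.04150 + 0.00694 + 0.00137 + 0.00077 + 0.07210 + 0.01340 = 0.16577.
So 1 − D = 0.83423, i.e. 0.834 to 3 decimal places.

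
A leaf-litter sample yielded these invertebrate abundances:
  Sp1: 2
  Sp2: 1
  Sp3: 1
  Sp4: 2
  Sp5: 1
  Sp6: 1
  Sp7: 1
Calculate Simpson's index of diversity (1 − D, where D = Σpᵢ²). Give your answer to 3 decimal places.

0.840

Total N = 2+1+1+2+1+1+1 = 9, so the proportions are 0.222222, 0.111111, 0.111111, 0.222222, 0.111111, 0.111111, 0.111111 (working shown to 6 dp, full precision carried).
D = 0.222222² + 0.111111² + 0.111111² + 0.222222² + 0.111111² + 0.111111² + 0.111111² = 0.049383 + 0.012346 + 0.012346 + 0.049383 + 0.012346 + 0.012346 + 0.012346 = 0.160494.
So 1 − D = 0.839506, i.e. 0.840 to 3 decimal places.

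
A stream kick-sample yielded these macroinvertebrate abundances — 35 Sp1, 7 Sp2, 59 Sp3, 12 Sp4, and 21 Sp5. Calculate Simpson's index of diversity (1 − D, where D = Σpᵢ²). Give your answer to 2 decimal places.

0.70

Total N = 35+7+59+12+21 = 134, so the proportions are 0.2612, 0.0522, 0.4403, 0.0896, 0.1567 (working shown to 4 dp, full precision carried).
D = 0.2612² + 0.0522² + 0.4403² + 0.0896² + 0.1567² = 0.0682 + 0.0027 + 0.1939 + 0.0080 + 0.0246 = 0.2974.
So 1 − D = 0.7026, i.e. 0.70 to 2 decimal places.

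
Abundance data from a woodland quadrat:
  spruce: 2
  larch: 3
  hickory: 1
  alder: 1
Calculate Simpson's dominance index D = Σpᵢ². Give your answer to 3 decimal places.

0.306

Total N = 2+3+1+1 = 7, so the proportions are 0.28571, 0.42857, 0.14286, 0.14286 (working shown to 5 dp, full precision carried).
D = 0.28571² + 0.42857² + 0.14286² + 0.14286² = 0.08163 + 0.18367 + 0.02041 + 0.02041 = 0.30612.
To 3 decimal places, D = 0.306.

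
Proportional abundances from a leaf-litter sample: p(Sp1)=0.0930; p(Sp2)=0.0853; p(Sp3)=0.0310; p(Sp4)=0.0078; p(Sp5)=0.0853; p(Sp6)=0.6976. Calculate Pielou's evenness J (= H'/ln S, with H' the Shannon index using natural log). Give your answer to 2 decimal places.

H' = −Σ pᵢ ln pᵢ = −((-0.2209) + (-0.2100) + (-0.1077) + (-0.0379) + (-0.2100) + (-0.2512)) = 1.0376 (working shown to 4 dp, full precision carried).
With S = 6 species, ln S = 1.7918, so J = 1.0376/1.7918 = 0.5791, i.e. 0.58 to 2 decimal places.

0.58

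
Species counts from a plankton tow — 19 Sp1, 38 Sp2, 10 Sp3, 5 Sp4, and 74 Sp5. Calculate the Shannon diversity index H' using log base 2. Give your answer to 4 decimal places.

Total N = 19+38+10+5+74 = 146, so the proportions are 0.130137, 0.260274, 0.068493, 0.034247, 0.506849 (working shown to 6 dp, full precision carried).
Each pᵢ log₂ pᵢ term: 0.130137×(-2.941897)=-0.382850, 0.260274×(-1.941897)=-0.505425, 0.068493×(-3.867896)=-0.264924, 0.034247×(-4.867896)=-0.166709, 0.506849×(-0.980371)=-0.496900.
Sum = -1.816809, so H' = 1.8168.

1.8168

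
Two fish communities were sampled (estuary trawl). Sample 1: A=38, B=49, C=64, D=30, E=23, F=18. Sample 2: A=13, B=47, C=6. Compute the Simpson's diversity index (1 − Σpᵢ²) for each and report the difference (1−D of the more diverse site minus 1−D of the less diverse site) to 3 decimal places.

0.357

Sample 1: N=222, proportions 0.17117, 0.22072, 0.28829, 0.13514, 0.1036, 0.08108, giving 1−D = 0.80330 (working shown to 5 dp, full precision carried).
Sample 2: N=66, proportions 0.19697, 0.71212, 0.09091, giving 1−D = 0.44582.
Difference = |0.80330 − 0.44582| = 0.35748, i.e. 0.357 to 3 decimal places.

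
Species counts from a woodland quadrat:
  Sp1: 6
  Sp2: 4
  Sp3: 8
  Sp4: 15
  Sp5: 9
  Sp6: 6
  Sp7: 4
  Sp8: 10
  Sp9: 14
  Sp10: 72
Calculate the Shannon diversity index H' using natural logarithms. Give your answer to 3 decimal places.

1.771

Total N = 6+4+8+15+9+6+4+10+14+72 = 148, so the proportions are 0.04054, 0.02703, 0.05405, 0.10135, 0.06081, 0.04054, 0.02703, 0.06757, 0.09459, 0.48649 (working shown to 5 dp, full precision carried).
Each pᵢ ln pᵢ term: 0.04054×(-3.20545)=-0.12995, 0.02703×(-3.61092)=-0.09759, 0.05405×(-2.91777)=-0.15772, 0.10135×(-2.28916)=-0.23201, 0.06081×(-2.79999)=-0.17027, 0.04054×(-3.20545)=-0.12995, 0.02703×(-3.61092)=-0.09759, 0.06757×(-2.69463)=-0.18207, 0.09459×(-2.35815)=-0.22307, 0.48649×(-0.72055)=-0.35054.
Sum = -1.77076, so H' = 1.771.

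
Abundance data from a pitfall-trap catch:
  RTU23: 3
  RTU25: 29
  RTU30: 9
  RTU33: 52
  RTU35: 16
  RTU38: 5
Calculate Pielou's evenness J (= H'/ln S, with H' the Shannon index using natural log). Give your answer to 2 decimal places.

0.79

Total N = 3+29+9+52+16+5 = 114, so the proportions are 0.0263, 0.2544, 0.0789, 0.4561, 0.1404, 0.0439 (working shown to 4 dp, full precision carried).
H' = −Σ pᵢ ln pᵢ = −((-0.0957) + (-0.3482) + (-0.2004) + (-0.3580) + (-0.2756) + (-0.1371)) = 1.4152.
With S = 6 species, ln S = 1.7918, so J = 1.4152/1.7918 = 0.7898, i.e. 0.79 to 2 decimal places.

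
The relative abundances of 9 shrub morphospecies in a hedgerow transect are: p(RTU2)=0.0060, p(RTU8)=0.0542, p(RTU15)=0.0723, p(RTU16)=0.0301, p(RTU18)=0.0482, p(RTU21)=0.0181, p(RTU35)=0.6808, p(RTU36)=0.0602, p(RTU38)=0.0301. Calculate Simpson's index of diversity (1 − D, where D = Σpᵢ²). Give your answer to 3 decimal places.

0.520

D = 0.006² + 0.0542² + 0.0723² + 0.0301² + 0.0482² + 0.0181² + 0.6808² + 0.0602² + 0.0301² = 0.00004 + 0.00294 + 0.00523 + 0.00091 + 0.00232 + 0.00033 + 0.46349 + 0.00362 + 0.00091 = 0.47978 (working shown to 5 dp, full precision carried).
So 1 − D = 0.52022, i.e. 0.520 to 3 decimal places.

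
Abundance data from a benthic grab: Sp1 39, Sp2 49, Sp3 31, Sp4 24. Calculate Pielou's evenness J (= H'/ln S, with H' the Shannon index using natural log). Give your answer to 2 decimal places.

0.98

Total N = 39+49+31+24 = 143, so the proportions are 0.2727, 0.3427, 0.2168, 0.1678 (working shown to 4 dp, full precision carried).
H' = −Σ pᵢ ln pᵢ = −((-0.3543) + (-0.3670) + (-0.3314) + (-0.2995)) = 1.3523.
With S = 4 species, ln S = 1.3863, so J = 1.3523/1.3863 = 0.9755, i.e. 0.98 to 2 decimal places.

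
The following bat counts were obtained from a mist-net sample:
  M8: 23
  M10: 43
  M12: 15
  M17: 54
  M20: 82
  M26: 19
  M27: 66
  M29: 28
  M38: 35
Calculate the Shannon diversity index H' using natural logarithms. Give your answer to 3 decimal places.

Total N = 23+43+15+54+82+19+66+28+35 = 365, so the proportions are 0.06301, 0.11781, 0.0411, 0.14795, 0.22466, 0.05205, 0.18082, 0.07671, 0.09589 (working shown to 5 dp, full precision carried).
Each pᵢ ln pᵢ term: 0.06301×(-2.76440)=-0.17420, 0.11781×(-2.13870)=-0.25196, 0.0411×(-3.19185)=-0.13117, 0.14795×(-1.91091)=-0.28271, 0.22466×(-1.49318)=-0.33545, 0.05205×(-2.95546)=-0.15385, 0.18082×(-1.71024)=-0.30925, 0.07671×(-2.56769)=-0.19697, 0.09589×(-2.34455)=-0.22482.
Sum = -2.06038, so H' = 2.060.

2.060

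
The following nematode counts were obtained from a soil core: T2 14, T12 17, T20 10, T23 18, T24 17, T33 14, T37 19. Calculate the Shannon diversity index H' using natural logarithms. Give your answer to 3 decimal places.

1.928

Total N = 14+17+10+18+17+14+19 = 109, so the proportions are 0.12844, 0.15596, 0.09174, 0.16514, 0.15596, 0.12844, 0.17431 (working shown to 5 dp, full precision carried).
Each pᵢ ln pᵢ term: 0.12844×(-2.05229)=-0.26360, 0.15596×(-1.85813)=-0.28980, 0.09174×(-2.38876)=-0.21915, 0.16514×(-1.80098)=-0.29741, 0.15596×(-1.85813)=-0.28980, 0.12844×(-2.05229)=-0.26360, 0.17431×(-1.74691)=-0.30451.
Sum = -1.92786, so H' = 1.928.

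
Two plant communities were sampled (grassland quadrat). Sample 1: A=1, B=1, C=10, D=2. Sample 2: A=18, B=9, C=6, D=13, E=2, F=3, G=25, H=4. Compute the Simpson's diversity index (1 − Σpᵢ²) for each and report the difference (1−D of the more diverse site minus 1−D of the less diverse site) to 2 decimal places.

0.34

Sample 1: N=14, proportions 0.0714, 0.0714, 0.7143, 0.1429, giving 1−D = 0.4592 (working shown to 4 dp, full precision carried).
Sample 2: N=80, proportions 0.225, 0.1125, 0.075, 0.1625, 0.025, 0.0375, 0.3125, 0.05, giving 1−D = 0.8025.
Difference = |0.4592 − 0.8025| = 0.3433, i.e. 0.34 to 2 decimal places.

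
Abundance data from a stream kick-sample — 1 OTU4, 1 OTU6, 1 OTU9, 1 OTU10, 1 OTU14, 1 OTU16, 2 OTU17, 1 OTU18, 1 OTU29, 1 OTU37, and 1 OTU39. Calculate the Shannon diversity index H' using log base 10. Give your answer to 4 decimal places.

Total N = 1+1+1+1+1+1+2+1+1+1+1 = 12, so the proportions are 0.083333, 0.083333, 0.083333, 0.083333, 0.083333, 0.083333, 0.166667, 0.083333, 0.083333, 0.083333, 0.083333 (working shown to 6 dp, full precision carried).
Each pᵢ log₁₀ pᵢ term: 0.083333×(-1.079181)=-0.089932, 0.083333×(-1.079181)=-0.089932, 0.083333×(-1.079181)=-0.089932, 0.083333×(-1.079181)=-0.089932, 0.083333×(-1.079181)=-0.089932, 0.083333×(-1.079181)=-0.089932, 0.166667×(-0.778151)=-0.129692, 0.083333×(-1.079181)=-0.089932, 0.083333×(-1.079181)=-0.089932, 0.083333×(-1.079181)=-0.089932, 0.083333×(-1.079181)=-0.089932.
Sum = -1.029010, so H' = 1.0290.

1.0290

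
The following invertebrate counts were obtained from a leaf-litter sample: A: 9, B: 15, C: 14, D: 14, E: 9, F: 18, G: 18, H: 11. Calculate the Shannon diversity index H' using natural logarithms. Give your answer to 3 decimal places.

Total N = 9+15+14+14+9+18+18+11 = 108, so the proportions are 0.08333, 0.13889, 0.12963, 0.12963, 0.08333, 0.16667, 0.16667, 0.10185 (working shown to 5 dp, full precision carried).
Each pᵢ ln pᵢ term: 0.08333×(-2.48491)=-0.20708, 0.13889×(-1.97408)=-0.27418, 0.12963×(-2.04307)=-0.26484, 0.12963×(-2.04307)=-0.26484, 0.08333×(-2.48491)=-0.20708, 0.16667×(-1.79176)=-0.29863, 0.16667×(-1.79176)=-0.29863, 0.10185×(-2.28424)=-0.23265.
Sum = -2.04792, so H' = 2.048.

2.048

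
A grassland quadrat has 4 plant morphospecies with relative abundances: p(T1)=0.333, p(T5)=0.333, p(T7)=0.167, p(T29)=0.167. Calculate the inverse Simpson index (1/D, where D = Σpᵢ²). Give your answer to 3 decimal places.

3.603

D = 0.333² + 0.333² + 0.167² + 0.167² = 0.1108890 + 0.1108890 + 0.0278890 + 0.0278890 = 0.2775560 (working shown to 7 dp, full precision carried).
So 1/D = 3.60288, i.e. 3.603 to 3 decimal places.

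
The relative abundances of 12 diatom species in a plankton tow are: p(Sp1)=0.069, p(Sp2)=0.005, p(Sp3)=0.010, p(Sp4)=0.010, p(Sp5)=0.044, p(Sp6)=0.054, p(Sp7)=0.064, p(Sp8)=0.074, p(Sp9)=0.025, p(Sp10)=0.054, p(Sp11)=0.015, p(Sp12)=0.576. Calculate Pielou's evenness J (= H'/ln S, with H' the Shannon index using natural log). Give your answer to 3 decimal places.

H' = −Σ pᵢ ln pᵢ = −((-0.18448) + (-0.02649) + (-0.04605) + (-0.04605) + (-0.13744) + (-0.15761) + (-0.17593) + (-0.19267) + (-0.09222) + (-0.15761) + (-0.06300) + (-0.31775)) = 1.59731 (working shown to 5 dp, full precision carried).
With S = 12 species, ln S = 2.48491, so J = 1.59731/2.48491 = 0.64280, i.e. 0.643 to 3 decimal places.

0.643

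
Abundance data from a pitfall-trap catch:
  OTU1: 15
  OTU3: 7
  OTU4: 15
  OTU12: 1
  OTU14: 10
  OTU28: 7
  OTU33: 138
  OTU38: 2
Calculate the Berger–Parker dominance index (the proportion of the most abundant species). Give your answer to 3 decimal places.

0.708

Total N = 15+7+15+1+10+7+138+2 = 195, so the proportions are 0.07692, 0.0359, 0.07692, 0.00513, 0.05128, 0.0359, 0.70769, 0.01026 (working shown to 5 dp, full precision carried).
The largest proportion is 0.70769, i.e. d = 0.708 to 3 decimal places.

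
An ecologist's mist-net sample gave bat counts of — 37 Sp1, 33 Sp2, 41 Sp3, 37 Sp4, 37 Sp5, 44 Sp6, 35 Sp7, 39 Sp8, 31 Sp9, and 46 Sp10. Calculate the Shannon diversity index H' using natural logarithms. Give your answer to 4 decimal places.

Total N = 37+33+41+37+37+44+35+39+31+46 = 380, so the proportions are 0.097368, 0.086842, 0.107895, 0.097368, 0.097368, 0.115789, 0.092105, 0.102632, 0.081579, 0.121053 (working shown to 6 dp, full precision carried).
Each pᵢ ln pᵢ term: 0.097368×(-2.329253)=-0.226796, 0.086842×(-2.443664)=-0.212213, 0.107895×(-2.226599)=-0.240238, 0.097368×(-2.329253)=-0.226796, 0.097368×(-2.329253)=-0.226796, 0.115789×(-2.155982)=-0.249640, 0.092105×(-2.384823)=-0.219655, 0.102632×(-2.276610)=-0.233652, 0.081579×(-2.506184)=-0.204452, 0.121053×(-2.111530)=-0.255606.
Sum = -2.295843, so H' = 2.2958.

2.2958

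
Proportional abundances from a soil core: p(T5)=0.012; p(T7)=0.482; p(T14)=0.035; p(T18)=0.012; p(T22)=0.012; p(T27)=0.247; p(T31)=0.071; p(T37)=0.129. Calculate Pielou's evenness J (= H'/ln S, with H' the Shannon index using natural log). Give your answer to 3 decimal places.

0.686

H' = −Σ pᵢ ln pᵢ = −((-0.05307) + (-0.35177) + (-0.11733) + (-0.05307) + (-0.05307) + (-0.34540) + (-0.18780) + (-0.26418)) = 1.42571 (working shown to 5 dp, full precision carried).
With S = 8 species, ln S = 2.07944, so J = 1.42571/2.07944 = 0.68562, i.e. 0.686 to 3 decimal places.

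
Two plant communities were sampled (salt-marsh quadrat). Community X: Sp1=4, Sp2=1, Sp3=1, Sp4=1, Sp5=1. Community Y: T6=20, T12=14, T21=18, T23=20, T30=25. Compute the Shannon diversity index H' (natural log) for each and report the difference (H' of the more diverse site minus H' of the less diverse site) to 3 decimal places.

0.206

Community X: N=8, proportions 0.5, 0.125, 0.125, 0.125, 0.125, giving H' = 1.3862944 (working shown to 7 dp, full precision carried).
Community Y: N=97, proportions 0.2061856, 0.1443299, 0.185567, 0.2061856, 0.257732, giving H' = 1.5924978.
Difference = |1.3862944 − 1.5924978| = 0.2062034, i.e. 0.206 to 3 decimal places.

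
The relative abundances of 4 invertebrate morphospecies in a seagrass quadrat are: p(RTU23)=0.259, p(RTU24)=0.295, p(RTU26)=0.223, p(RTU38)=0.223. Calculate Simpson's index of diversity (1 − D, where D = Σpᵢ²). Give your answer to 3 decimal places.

D = 0.259² + 0.295² + 0.223² + 0.223² = 0.06708 + 0.08702 + 0.04973 + 0.04973 = 0.25356 (working shown to 5 dp, full precision carried).
So 1 − D = 0.74644, i.e. 0.746 to 3 decimal places.

0.746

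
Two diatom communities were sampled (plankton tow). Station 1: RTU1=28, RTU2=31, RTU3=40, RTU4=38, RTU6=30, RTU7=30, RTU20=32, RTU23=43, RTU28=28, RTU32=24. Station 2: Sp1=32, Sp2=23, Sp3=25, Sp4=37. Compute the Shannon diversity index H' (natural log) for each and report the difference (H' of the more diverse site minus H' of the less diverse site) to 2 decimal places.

Station 1: N=324, proportions 0.0864, 0.0957, 0.1235, 0.1173, 0.0926, 0.0926, 0.0988, 0.1327, 0.0864, 0.0741, giving H' = 2.2875 (working shown to 4 dp, full precision carried).
Station 2: N=117, proportions 0.2735, 0.1966, 0.2137, 0.3162, giving H' = 1.3682.
Difference = |2.2875 − 1.3682| = 0.9193, i.e. 0.92 to 2 decimal places.

0.92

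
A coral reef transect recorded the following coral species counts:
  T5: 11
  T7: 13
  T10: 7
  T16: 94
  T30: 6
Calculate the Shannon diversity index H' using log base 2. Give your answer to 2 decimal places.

1.40

Total N = 11+13+7+94+6 = 131, so the proportions are 0.084, 0.0992, 0.0534, 0.7176, 0.0458 (working shown to 4 dp, full precision carried).
Each pᵢ log₂ pᵢ term: 0.084×(-3.5740)=-0.3001, 0.0992×(-3.3330)=-0.3308, 0.0534×(-4.2261)=-0.2258, 0.7176×(-0.4788)=-0.3436, 0.0458×(-4.4485)=-0.2037.
Sum = -1.4040, so H' = 1.40.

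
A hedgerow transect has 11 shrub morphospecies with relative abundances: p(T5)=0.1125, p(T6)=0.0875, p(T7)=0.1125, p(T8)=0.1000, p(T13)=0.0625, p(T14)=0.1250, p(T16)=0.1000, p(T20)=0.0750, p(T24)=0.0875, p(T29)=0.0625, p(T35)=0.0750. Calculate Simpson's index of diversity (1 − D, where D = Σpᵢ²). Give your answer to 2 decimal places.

D = 0.1125² + 0.0875² + 0.1125² + 0.1² + 0.0625² + 0.125² + 0.1² + 0.075² + 0.0875² + 0.0625² + 0.075² = 0.0127 + 0.0077 + 0.0127 + 0.0100 + 0.0039 + 0.0156 + 0.0100 + 0.0056 + 0.0077 + 0.0039 + 0.0056 = 0.0953 (working shown to 4 dp, full precision carried).
So 1 − D = 0.9047, i.e. 0.90 to 2 decimal places.

0.90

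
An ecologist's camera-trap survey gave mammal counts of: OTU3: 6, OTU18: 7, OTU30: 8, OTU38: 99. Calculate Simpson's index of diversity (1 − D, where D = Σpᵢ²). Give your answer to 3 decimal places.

0.309

Total N = 6+7+8+99 = 120, so the proportions are 0.05, 0.05833, 0.06667, 0.825 (working shown to 5 dp, full precision carried).
D = 0.05² + 0.05833² + 0.06667² + 0.825² = 0.00250 + 0.00340 + 0.00444 + 0.68062 = 0.69097.
So 1 − D = 0.30903, i.e. 0.309 to 3 decimal places.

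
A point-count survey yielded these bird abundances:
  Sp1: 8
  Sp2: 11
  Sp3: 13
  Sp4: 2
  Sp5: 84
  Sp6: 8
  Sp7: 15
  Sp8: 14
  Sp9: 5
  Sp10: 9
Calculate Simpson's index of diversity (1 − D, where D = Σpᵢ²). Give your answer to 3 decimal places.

0.720

Total N = 8+11+13+2+84+8+15+14+5+9 = 169, so the proportions are 0.04734, 0.06509, 0.07692, 0.01183, 0.49704, 0.04734, 0.08876, 0.08284, 0.02959, 0.05325 (working shown to 5 dp, full precision carried).
D = 0.04734² + 0.06509² + 0.07692² + 0.01183² + 0.49704² + 0.04734² + 0.08876² + 0.08284² + 0.02959² + 0.05325² = 0.00224 + 0.00424 + 0.00592 + 0.00014 + 0.24705 + 0.00224 + 0.00788 + 0.00686 + 0.00088 + 0.00284 = 0.28028.
So 1 − D = 0.71972, i.e. 0.720 to 3 decimal places.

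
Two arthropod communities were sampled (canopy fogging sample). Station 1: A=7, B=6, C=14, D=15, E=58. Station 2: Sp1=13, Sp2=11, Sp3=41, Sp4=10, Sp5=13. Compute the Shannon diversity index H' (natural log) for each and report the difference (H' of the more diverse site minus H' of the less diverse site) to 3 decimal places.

Station 1: N=100, proportions 0.07, 0.06, 0.14, 0.15, 0.58, giving H' = 1.23072 (working shown to 5 dp, full precision carried).
Station 2: N=88, proportions 0.14773, 0.125, 0.46591, 0.11364, 0.14773, giving H' = 1.42793.
Difference = |1.23072 − 1.42793| = 0.19721, i.e. 0.197 to 3 decimal places.

0.197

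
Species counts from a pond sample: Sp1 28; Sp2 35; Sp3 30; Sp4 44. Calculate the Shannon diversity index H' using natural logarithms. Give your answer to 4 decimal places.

1.3705

Total N = 28+35+30+44 = 137, so the proportions are 0.20438, 0.255474, 0.218978, 0.321168 (working shown to 6 dp, full precision carried).
Each pᵢ ln pᵢ term: 0.20438×(-1.587776)=-0.324509, 0.255474×(-1.364633)=-0.348629, 0.218978×(-1.518784)=-0.332580, 0.321168×(-1.135791)=-0.364780.
Sum = -1.370498, so H' = 1.3705.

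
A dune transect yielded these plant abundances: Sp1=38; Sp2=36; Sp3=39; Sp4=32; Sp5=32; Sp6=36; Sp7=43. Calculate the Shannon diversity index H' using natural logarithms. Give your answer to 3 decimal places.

Total N = 38+36+39+32+32+36+43 = 256, so the proportions are 0.14844, 0.14062, 0.15234, 0.125, 0.125, 0.14062, 0.16797 (working shown to 5 dp, full precision carried).
Each pᵢ ln pᵢ term: 0.14844×(-1.90759)=-0.28316, 0.14062×(-1.96166)=-0.27586, 0.15234×(-1.88162)=-0.28665, 0.125×(-2.07944)=-0.25993, 0.125×(-2.07944)=-0.25993, 0.14062×(-1.96166)=-0.27586, 0.16797×(-1.78398)=-0.29965.
Sum = -1.94104, so H' = 1.941.

1.941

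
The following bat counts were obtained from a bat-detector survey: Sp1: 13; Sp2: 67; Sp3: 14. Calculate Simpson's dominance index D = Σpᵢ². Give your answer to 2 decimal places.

Total N = 13+67+14 = 94, so the proportions are 0.1383, 0.7128, 0.1489 (working shown to 4 dp, full precision carried).
D = 0.1383² + 0.7128² + 0.1489² = 0.0191 + 0.5080 + 0.0222 = 0.5493.
To 2 decimal places, D = 0.55.

0.55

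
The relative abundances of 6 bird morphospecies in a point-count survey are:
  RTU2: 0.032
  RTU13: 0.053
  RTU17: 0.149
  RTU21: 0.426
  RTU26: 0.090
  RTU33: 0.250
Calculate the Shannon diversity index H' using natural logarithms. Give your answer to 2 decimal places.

1.48

Each pᵢ ln pᵢ term (working shown to 4 dp, full precision carried): 0.032×(-3.4420)=-0.1101, 0.053×(-2.9375)=-0.1557, 0.149×(-1.9038)=-0.2837, 0.426×(-0.8533)=-0.3635, 0.09×(-2.4079)=-0.2167, 0.25×(-1.3863)=-0.3466.
Sum = -1.4763, so H' = 1.48.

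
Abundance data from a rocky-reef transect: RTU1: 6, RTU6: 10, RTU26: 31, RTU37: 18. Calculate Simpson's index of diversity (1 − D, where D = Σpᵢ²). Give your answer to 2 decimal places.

Total N = 6+10+31+18 = 65, so the proportions are 0.0923, 0.1538, 0.4769, 0.2769 (working shown to 4 dp, full precision carried).
D = 0.0923² + 0.1538² + 0.4769² + 0.2769² = 0.0085 + 0.0237 + 0.2275 + 0.0767 = 0.3363.
So 1 − D = 0.6637, i.e. 0.66 to 2 decimal places.

0.66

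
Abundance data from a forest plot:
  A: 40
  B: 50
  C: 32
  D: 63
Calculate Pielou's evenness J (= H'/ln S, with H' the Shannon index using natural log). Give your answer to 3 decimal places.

0.977

Total N = 40+50+32+63 = 185, so the proportions are 0.21622, 0.27027, 0.17297, 0.34054 (working shown to 5 dp, full precision carried).
H' = −Σ pᵢ ln pᵢ = −((-0.33113) + (-0.35360) + (-0.30350) + (-0.36684)) = 1.35507.
With S = 4 species, ln S = 1.38629, so J = 1.35507/1.38629 = 0.97748, i.e. 0.977 to 3 decimal places.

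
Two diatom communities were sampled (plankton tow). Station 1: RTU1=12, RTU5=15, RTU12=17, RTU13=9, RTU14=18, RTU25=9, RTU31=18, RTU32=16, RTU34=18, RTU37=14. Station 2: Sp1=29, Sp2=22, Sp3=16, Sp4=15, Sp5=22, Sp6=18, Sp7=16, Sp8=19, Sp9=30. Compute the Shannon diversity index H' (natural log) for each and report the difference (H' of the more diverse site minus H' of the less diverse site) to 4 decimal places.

0.1075

Station 1: N=146, proportions 0.082192, 0.10274, 0.116438, 0.061644, 0.123288, 0.061644, 0.123288, 0.109589, 0.123288, 0.09589, giving H' = 2.274411 (working shown to 6 dp, full precision carried).
Station 2: N=187, proportions 0.15508, 0.117647, 0.085561, 0.080214, 0.117647, 0.096257, 0.085561, 0.101604, 0.160428, giving H' = 2.166895.
Difference = |2.274411 − 2.166895| = 0.107516, i.e. 0.1075 to 4 decimal places.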